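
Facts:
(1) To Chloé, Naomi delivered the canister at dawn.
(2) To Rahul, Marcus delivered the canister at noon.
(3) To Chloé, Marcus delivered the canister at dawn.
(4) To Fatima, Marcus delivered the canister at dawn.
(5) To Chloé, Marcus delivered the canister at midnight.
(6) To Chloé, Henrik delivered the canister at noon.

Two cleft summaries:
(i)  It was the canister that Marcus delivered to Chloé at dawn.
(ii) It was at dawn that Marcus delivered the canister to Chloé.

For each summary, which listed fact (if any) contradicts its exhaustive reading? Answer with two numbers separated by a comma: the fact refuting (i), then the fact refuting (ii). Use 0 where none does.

(i): focus "the canister". No fact shares Marcus as agent and Chloé as recipient and at dawn as setting with a different thing. 0.
(ii): focus "at dawn". Looking for Marcus as agent and the canister as thing and Chloé as recipient with some other setting — fact (5) has at midnight there. Refuted.

0, 5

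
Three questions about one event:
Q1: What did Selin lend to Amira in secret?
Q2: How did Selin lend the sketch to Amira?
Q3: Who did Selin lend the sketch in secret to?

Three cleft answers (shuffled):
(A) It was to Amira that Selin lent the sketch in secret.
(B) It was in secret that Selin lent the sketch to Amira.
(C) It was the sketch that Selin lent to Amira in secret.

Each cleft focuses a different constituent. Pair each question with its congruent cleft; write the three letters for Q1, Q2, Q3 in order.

Q1 asks about the direct object; cleft (C) focuses "the sketch", which is the direct object — so Q1 → C.
Q2 asks about the manner; cleft (B) focuses "in secret", which is the manner — so Q2 → B.
Q3 asks about the recipient; cleft (A) focuses "to Amira", which is the recipient — so Q3 → A.
Mapping: Q1→C, Q2→B, Q3→A.

CBA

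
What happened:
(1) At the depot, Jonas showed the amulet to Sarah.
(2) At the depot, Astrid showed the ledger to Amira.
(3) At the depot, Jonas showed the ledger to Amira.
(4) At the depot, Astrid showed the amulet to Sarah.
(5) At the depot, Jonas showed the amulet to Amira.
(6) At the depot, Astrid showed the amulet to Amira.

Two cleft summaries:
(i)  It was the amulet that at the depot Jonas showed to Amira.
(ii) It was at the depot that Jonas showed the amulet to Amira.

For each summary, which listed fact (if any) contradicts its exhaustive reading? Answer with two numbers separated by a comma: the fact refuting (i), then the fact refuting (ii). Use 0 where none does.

3, 0

Summary (i) focuses "the amulet" (the thing); background same agent, recipient, setting (Jonas / Amira / at the depot). Fact (3) matches that background with thing = the ledger — refutes (i).
Summary (ii) focuses "at the depot" (the setting); background same agent, thing, recipient (Jonas / the amulet / Amira). No fact matches that background with a different setting, so 0.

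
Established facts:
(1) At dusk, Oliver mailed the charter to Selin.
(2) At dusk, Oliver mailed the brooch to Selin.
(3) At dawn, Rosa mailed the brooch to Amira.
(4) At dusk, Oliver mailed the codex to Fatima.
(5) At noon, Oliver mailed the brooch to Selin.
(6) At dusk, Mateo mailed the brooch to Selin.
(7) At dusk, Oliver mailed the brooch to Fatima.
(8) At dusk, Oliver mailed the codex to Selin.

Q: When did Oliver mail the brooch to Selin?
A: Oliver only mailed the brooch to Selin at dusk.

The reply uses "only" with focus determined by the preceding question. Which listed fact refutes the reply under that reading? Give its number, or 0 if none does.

The question "When did ...?" targets the setting, so in the reply the focus falls on "at dusk".
"Only" then excludes alternative settings while the background — Oliver as agent and the brooch as thing and Selin as recipient — is held fixed.
Fact (5) shares the background with a different setting (at noon) — counterexample.
(Fact (7) would refute a reading with focus on the recipient — but that is not what the question asks.)

5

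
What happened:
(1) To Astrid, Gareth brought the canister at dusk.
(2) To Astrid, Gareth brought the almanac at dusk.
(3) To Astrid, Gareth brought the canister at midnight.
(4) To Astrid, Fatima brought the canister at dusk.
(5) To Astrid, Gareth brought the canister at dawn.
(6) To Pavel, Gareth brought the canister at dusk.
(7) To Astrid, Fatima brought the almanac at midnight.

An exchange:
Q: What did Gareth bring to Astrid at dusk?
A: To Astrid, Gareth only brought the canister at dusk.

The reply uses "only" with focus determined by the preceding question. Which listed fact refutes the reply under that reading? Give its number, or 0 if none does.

Answering "What did ...?" puts focus on the thing — here, "the canister".
So "only" ranges over things; the rest (same agent, recipient, setting (Gareth / Astrid / at dusk)) is presupposed.
Fact (2) keeps same agent, recipient, setting (Gareth / Astrid / at dusk) but has thing = the almanac; that refutes the reply.
(Fact (3) would refute a reading with focus on the setting — but that is not what the question asks.)

2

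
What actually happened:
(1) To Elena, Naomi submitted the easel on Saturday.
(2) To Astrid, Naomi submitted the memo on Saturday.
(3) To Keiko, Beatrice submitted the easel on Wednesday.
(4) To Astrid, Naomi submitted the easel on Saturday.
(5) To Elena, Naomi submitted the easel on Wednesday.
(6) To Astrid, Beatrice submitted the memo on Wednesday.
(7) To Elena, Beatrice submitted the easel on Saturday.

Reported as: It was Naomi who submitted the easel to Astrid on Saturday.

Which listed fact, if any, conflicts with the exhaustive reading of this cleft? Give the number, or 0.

0

The cleft puts "Naomi" in focus and presupposes the open proposition with the easel as thing and Astrid as recipient and on Saturday as setting.
The exhaustive reading says no other agent fits that background.
No listed fact matches the background with a different agent. Exhaustivity holds.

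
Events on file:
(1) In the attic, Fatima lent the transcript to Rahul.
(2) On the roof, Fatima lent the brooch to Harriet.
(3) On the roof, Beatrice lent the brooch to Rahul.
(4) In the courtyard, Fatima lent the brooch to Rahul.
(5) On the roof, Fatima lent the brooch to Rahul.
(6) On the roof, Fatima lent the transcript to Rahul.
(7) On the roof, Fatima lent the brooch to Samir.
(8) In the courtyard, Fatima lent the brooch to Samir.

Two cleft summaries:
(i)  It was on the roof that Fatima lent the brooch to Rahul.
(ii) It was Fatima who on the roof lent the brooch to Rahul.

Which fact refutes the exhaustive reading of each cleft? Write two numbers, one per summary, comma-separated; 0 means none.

(i): focus "on the roof". Looking for Fatima as agent and the brooch as thing and Rahul as recipient with some other setting — fact (4) has in the courtyard there. Refuted.
(ii): focus "Fatima". Looking for the brooch as thing and Rahul as recipient and on the roof as setting with some other agent — fact (3) has Beatrice there. Refuted.

4, 3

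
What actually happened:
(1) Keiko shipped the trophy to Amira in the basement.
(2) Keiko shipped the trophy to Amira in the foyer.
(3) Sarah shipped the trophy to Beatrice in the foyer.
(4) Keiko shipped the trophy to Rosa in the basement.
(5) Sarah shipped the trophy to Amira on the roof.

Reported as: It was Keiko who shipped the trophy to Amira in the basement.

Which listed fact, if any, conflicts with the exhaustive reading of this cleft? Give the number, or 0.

Focus of the cleft: "Keiko" (the agent). Presupposed background: same thing, recipient, setting (the trophy / Amira / in the basement).
Exhaustivity: Keiko is the only agent satisfying that background.
Every other fact differs from the presupposition on some backgrounded slot, so none challenges the exhaustivity.

0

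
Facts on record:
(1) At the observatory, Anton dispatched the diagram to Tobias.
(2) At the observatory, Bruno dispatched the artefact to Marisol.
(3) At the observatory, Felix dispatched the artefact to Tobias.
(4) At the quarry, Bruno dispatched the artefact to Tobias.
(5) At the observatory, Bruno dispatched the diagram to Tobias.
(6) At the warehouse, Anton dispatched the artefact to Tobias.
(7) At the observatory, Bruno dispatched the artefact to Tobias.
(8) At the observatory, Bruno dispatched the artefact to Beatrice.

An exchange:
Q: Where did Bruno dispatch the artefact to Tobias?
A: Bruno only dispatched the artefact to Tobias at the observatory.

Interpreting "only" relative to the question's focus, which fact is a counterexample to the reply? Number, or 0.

4

Answering "Where did ...?" puts focus on the setting — here, "at the observatory".
So "only" ranges over settings; the rest (Bruno as agent and the artefact as thing and Tobias as recipient) is presupposed.
Fact (4) shares the background with a different setting (at the quarry) — counterexample.
(Fact (5) would refute a reading with focus on the thing — but that is not what the question asks.)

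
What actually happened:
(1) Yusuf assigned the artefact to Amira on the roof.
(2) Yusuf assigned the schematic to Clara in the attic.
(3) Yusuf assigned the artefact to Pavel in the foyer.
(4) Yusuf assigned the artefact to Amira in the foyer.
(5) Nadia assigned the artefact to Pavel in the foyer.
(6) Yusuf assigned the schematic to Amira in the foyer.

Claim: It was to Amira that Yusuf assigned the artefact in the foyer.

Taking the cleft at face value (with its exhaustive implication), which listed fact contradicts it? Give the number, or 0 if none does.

3

The cleft puts "Amira" in focus and presupposes the open proposition with Yusuf as agent and the artefact as thing and in the foyer as setting.
Exhaustivity: Amira is the only recipient satisfying that background.
Fact (3) shares the background but with recipient = Pavel; exhaustivity is violated.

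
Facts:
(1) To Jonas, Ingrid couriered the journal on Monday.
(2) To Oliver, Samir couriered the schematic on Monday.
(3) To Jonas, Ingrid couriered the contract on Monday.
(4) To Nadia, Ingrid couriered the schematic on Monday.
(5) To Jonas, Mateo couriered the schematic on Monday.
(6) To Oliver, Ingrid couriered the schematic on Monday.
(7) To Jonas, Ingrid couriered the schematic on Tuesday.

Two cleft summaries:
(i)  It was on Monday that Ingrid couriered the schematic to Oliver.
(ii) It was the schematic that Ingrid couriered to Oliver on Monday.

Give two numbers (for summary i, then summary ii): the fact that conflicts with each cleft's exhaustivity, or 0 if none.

(i): focus "on Monday". No fact shares agent = Ingrid, thing = the schematic, recipient = Oliver with a different setting. 0.
(ii): focus "the schematic". No fact shares agent = Ingrid, recipient = Oliver, setting = on Monday with a different thing. 0.

0, 0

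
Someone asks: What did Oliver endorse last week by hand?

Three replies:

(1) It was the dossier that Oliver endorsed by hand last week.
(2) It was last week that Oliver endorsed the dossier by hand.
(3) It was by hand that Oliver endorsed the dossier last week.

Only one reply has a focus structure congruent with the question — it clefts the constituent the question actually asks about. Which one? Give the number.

The question word "what" targets the direct object.
Option (1) clefts "the dossier" — that matches what the question asks about.
Option (2) clefts "last week" — the time, not what was asked.
Option (3) clefts "by hand" — the manner, not what was asked.
So the congruent reply is (1).

1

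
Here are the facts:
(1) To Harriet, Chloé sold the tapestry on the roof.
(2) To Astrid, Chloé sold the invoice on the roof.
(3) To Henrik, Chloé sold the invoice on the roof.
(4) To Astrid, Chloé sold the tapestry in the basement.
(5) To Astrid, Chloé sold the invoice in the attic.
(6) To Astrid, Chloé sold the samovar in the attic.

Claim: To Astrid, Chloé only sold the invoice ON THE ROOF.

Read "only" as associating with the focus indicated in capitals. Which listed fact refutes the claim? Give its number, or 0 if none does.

5

Focus (in capitals) is "on the roof" — the setting. "Only" excludes alternative settings while holding fixed Chloé as agent and the invoice as thing and Astrid as recipient.
Fact (5) shares the background but differs in setting (in the attic) — a counterexample.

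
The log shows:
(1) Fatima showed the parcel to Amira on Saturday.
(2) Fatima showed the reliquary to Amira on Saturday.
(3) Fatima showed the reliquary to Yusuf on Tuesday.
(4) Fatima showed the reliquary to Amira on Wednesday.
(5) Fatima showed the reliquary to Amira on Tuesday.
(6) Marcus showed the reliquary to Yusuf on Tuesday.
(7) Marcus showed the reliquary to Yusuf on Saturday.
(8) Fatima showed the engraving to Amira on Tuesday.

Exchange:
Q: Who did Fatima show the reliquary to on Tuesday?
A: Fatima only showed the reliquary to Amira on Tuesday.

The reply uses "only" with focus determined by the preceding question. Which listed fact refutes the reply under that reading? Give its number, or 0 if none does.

Answering "Who did ... to ...?" puts focus on the recipient — here, "Amira".
"Only" then excludes alternative recipients while the background — Fatima as agent and the reliquary as thing and on Tuesday as setting — is held fixed.
Fact (3) keeps Fatima as agent and the reliquary as thing and on Tuesday as setting but has recipient = Yusuf; that refutes the reply.
(Fact (2) would refute a reading with focus on the setting — but that is not what the question asks.)

3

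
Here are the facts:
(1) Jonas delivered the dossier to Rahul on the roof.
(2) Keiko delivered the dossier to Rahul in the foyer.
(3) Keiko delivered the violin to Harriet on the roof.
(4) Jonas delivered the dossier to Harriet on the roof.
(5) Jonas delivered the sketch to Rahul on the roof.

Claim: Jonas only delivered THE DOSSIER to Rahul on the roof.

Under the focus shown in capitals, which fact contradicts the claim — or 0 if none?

5

The capitals mark "the dossier" as focus. So "only" rules out other things, with the rest (Jonas as agent and Rahul as recipient and on the roof as setting) as background.
Fact (5) matches on Jonas as agent and Rahul as recipient and on the roof as setting, but has thing = the sketch instead. That refutes the claim.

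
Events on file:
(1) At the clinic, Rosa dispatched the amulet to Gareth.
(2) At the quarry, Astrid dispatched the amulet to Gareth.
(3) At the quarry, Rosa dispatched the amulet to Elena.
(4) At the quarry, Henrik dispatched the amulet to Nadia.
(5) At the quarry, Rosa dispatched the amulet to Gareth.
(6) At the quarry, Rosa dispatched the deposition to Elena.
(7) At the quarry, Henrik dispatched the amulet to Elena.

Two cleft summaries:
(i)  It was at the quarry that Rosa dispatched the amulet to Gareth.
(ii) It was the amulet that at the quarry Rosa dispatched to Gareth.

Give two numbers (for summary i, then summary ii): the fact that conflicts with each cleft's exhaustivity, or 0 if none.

1, 0

Summary (i) focuses "at the quarry" (the setting); background Rosa as agent and the amulet as thing and Gareth as recipient. Fact (1) matches that background with setting = at the clinic — refutes (i).
Summary (ii) focuses "the amulet" (the thing); background Rosa as agent and Gareth as recipient and at the quarry as setting. No fact matches that background with a different thing, so 0.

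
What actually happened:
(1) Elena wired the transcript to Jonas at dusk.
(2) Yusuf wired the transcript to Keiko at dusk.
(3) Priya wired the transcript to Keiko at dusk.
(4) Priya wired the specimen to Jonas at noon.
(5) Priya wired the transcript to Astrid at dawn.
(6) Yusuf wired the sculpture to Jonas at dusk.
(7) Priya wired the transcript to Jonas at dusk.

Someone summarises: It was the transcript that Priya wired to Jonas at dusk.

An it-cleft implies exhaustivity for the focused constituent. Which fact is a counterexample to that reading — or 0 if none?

Focus of the cleft: "the transcript" (the thing). Presupposed background: same agent, recipient, setting (Priya / Jonas / at dusk).
Exhaustivity: the transcript is the only thing satisfying that background.
No listed fact matches the background with a different thing. Exhaustivity holds.

0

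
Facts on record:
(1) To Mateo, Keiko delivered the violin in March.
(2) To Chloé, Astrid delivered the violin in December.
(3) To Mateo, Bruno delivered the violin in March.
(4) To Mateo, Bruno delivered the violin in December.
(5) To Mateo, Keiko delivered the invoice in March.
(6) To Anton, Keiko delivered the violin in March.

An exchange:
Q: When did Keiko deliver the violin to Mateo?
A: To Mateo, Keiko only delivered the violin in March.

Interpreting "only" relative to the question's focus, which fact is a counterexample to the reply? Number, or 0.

The question "When did ...?" targets the setting, so in the reply the focus falls on "in March".
So "only" ranges over settings; the rest (Keiko as agent and the violin as thing and Mateo as recipient) is presupposed.
No fact keeps Keiko as agent and the violin as thing and Mateo as recipient while changing the setting; every other fact differs on something backgrounded. The reply stands.
(Fact (6) would refute a reading with focus on the recipient — but that is not what the question asks.)

0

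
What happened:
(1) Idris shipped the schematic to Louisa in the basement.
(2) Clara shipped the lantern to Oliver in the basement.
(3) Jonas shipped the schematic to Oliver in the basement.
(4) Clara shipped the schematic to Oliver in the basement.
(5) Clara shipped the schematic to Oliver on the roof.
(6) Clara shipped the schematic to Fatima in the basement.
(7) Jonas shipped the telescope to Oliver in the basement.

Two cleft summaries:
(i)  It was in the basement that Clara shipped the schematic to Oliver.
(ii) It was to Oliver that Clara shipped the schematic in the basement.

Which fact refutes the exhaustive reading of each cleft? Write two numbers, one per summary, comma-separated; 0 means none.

Summary (i) focuses "in the basement" (the setting); background Clara as agent and the schematic as thing and Oliver as recipient. Fact (5) matches that background with setting = on the roof — refutes (i).
Summary (ii) focuses "Oliver" (the recipient); background Clara as agent and the schematic as thing and in the basement as setting. Fact (6) matches that background with recipient = Fatima — refutes (ii).

5, 6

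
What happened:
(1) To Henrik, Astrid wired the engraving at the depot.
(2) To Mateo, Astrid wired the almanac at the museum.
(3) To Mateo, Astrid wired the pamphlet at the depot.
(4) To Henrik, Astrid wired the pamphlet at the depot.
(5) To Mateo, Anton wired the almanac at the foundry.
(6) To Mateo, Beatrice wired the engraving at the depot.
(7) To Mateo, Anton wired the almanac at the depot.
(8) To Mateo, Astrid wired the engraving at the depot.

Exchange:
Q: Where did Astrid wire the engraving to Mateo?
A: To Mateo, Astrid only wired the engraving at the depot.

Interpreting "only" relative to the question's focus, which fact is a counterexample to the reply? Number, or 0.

0

Answering "Where did ...?" puts focus on the setting — here, "at the depot".
"Only" then excludes alternative settings while the background — Astrid as agent and the engraving as thing and Mateo as recipient — is held fixed.
No listed fact shares that background with another setting. Nothing contradicts the reply.
(Fact (1) would refute a reading with focus on the recipient — but that is not what the question asks.)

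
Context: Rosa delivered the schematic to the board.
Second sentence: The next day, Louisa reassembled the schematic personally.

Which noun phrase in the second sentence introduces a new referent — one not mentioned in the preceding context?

Louisa

"the schematic" in the second sentence is given — already mentioned in the context.
"Louisa" has no antecedent in the context; it is discourse-new.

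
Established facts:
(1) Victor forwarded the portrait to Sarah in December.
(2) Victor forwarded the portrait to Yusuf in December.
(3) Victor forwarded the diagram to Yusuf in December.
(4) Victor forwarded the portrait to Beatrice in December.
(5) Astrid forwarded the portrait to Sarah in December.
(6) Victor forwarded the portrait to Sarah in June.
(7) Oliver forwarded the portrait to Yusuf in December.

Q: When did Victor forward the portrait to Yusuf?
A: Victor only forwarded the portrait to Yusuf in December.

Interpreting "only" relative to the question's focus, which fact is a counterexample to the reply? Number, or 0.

Answering "When did ...?" puts focus on the setting — here, "in December".
"Only" then excludes alternative settings while the background — agent = Victor, thing = the portrait, recipient = Yusuf — is held fixed.
No fact keeps agent = Victor, thing = the portrait, recipient = Yusuf while changing the setting; every other fact differs on something backgrounded. The reply stands.
(Fact (1) would refute a reading with focus on the recipient — but that is not what the question asks.)

0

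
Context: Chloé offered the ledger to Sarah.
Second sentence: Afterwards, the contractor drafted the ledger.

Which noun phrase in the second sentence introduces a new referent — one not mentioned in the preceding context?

"the ledger" in the second sentence is given — already mentioned in the context.
"the contractor" has no antecedent in the context; it is discourse-new.

the contractor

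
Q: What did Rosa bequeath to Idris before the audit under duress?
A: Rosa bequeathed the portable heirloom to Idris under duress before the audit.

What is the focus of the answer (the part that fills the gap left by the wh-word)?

the portable heirloom

The wh-word "what" asks about the direct object.
In the answer, "Rosa", "to Idris", "under duress" and "before the audit" are given — repeated from the question.
The constituent filling the direct object gap is "the portable heirloom"; that is the focus and would carry nuclear stress.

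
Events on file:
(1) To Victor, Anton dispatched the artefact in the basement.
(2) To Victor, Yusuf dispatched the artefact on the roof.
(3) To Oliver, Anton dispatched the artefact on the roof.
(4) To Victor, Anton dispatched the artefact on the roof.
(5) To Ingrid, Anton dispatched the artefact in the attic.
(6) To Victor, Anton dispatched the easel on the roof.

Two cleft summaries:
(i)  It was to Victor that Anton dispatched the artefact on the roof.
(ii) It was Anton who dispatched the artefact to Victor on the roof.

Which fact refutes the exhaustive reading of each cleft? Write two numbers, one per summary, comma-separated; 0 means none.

Summary (i) focuses "Victor" (the recipient); background same agent, thing, setting (Anton / the artefact / on the roof). Fact (3) matches that background with recipient = Oliver — refutes (i).
Summary (ii) focuses "Anton" (the agent); background same thing, recipient, setting (the artefact / Victor / on the roof). Fact (2) matches that background with agent = Yusuf — refutes (ii).

3, 2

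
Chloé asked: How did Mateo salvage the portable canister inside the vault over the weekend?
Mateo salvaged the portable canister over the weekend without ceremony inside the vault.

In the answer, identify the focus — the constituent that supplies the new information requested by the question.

The wh-word "how" asks about the manner.
In the answer, "Mateo", "the portable canister", "inside the vault" and "over the weekend" are given — repeated from the question.
The constituent filling the manner gap is "without ceremony"; that is the focus and would carry nuclear stress.

without ceremony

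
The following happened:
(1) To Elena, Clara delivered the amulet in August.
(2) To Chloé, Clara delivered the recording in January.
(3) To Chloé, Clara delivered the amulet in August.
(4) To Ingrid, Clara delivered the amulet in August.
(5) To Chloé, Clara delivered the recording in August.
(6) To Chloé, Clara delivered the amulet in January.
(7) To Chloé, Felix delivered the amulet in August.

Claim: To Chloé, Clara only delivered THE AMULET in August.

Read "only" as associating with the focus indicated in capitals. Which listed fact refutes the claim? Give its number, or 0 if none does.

5

The capitals mark "the amulet" as focus. So "only" rules out other things, with the rest (same agent, recipient, setting (Clara / Chloé / in August)) as background.
Fact (5) matches on same agent, recipient, setting (Clara / Chloé / in August), but has thing = the recording instead. That refutes the claim.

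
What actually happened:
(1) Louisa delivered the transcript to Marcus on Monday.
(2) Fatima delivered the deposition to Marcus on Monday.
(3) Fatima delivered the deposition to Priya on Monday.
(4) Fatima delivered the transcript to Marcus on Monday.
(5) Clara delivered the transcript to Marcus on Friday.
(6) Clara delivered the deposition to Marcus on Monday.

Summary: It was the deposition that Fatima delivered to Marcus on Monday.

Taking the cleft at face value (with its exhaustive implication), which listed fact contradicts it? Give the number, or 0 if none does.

4

Focus of the cleft: "the deposition" (the thing). Presupposed background: Fatima as agent and Marcus as recipient and on Monday as setting.
The exhaustive reading says no other thing fits that background.
Fact (4) shares the background but with thing = the transcript; exhaustivity is violated.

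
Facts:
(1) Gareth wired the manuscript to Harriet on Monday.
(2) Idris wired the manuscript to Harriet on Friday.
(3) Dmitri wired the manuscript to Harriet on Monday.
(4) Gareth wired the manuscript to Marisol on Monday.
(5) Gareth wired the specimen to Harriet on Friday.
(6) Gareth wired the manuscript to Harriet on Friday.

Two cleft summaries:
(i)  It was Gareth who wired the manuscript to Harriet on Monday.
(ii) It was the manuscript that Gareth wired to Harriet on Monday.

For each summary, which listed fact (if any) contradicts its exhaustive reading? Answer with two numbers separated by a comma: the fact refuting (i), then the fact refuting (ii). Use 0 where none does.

(i): focus "Gareth". Looking for same thing, recipient, setting (the manuscript / Harriet / on Monday) with some other agent — fact (3) has Dmitri there. Refuted.
(ii): focus "the manuscript". No fact shares same agent, recipient, setting (Gareth / Harriet / on Monday) with a different thing. 0.

3, 0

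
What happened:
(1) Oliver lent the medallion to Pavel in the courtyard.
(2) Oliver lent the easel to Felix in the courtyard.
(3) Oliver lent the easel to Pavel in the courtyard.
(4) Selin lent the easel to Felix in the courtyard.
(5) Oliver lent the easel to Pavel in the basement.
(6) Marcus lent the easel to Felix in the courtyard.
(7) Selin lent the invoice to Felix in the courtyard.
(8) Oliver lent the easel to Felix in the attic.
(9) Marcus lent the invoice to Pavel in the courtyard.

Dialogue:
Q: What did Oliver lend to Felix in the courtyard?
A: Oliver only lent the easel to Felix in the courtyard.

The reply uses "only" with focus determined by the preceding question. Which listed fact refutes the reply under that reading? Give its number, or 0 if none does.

0

Answering "What did ...?" puts focus on the thing — here, "the easel".
"Only" then excludes alternative things while the background — agent = Oliver, recipient = Felix, setting = in the courtyard — is held fixed.
No listed fact shares that background with another thing. Nothing contradicts the reply.
(Fact (8) would refute a reading with focus on the setting — but that is not what the question asks.)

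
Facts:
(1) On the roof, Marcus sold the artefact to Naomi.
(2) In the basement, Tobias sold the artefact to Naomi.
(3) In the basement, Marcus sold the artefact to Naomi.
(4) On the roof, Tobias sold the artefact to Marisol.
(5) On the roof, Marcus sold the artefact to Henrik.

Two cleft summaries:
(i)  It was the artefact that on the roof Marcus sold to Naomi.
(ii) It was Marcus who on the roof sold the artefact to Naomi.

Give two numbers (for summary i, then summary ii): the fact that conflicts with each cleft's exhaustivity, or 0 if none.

0, 0

Summary (i) focuses "the artefact" (the thing); background Marcus as agent and Naomi as recipient and on the roof as setting. No fact matches that background with a different thing, so 0.
Summary (ii) focuses "Marcus" (the agent); background the artefact as thing and Naomi as recipient and on the roof as setting. No fact matches that background with a different agent, so 0.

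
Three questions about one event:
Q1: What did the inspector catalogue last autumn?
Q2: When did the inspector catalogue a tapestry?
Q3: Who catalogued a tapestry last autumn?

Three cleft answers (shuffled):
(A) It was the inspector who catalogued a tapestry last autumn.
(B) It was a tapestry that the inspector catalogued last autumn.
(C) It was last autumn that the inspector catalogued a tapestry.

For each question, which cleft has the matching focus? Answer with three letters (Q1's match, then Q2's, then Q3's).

Q1 asks about the direct object; cleft (B) focuses "a tapestry", which is the direct object — so Q1 → B.
Q2 asks about the time; cleft (C) focuses "last autumn", which is the time — so Q2 → C.
Q3 asks about the subject (agent); cleft (A) focuses "the inspector", which is the subject (agent) — so Q3 → A.
Mapping: Q1→B, Q2→C, Q3→A.

BCA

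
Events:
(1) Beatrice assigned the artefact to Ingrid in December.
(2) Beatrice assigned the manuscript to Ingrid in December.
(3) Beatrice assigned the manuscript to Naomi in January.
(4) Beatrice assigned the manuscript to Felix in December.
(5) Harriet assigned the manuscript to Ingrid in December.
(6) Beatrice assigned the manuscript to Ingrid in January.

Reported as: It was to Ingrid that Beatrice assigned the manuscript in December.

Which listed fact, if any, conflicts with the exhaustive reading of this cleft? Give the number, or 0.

4

Focus of the cleft: "Ingrid" (the recipient). Presupposed background: Beatrice as agent and the manuscript as thing and in December as setting.
Exhaustivity: Ingrid is the only recipient satisfying that background.
But fact (4) also has Beatrice as agent and the manuscript as thing and in December as setting, with recipient = Felix — so the exhaustive reading fails.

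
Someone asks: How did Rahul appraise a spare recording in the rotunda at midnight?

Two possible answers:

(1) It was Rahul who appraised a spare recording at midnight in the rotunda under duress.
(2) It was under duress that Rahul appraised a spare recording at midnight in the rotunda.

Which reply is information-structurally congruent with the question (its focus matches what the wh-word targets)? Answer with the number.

The question word "how" targets the manner.
Option (1) clefts "Rahul" — the subject (agent), not what was asked.
Option (2) clefts "under duress" — that matches what the question asks about.
So the congruent reply is (2).

2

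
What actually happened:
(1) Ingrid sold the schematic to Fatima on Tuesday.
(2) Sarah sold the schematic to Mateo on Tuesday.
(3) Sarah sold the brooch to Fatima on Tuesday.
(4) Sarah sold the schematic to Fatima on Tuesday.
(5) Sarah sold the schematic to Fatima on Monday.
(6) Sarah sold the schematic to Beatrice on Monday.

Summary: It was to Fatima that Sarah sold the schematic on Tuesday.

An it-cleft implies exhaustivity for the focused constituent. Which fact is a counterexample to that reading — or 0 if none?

The cleft puts "Fatima" in focus and presupposes the open proposition with agent = Sarah, thing = the schematic, setting = on Tuesday.
Exhaustivity: Fatima is the only recipient satisfying that background.
Fact (2) shares the background but with recipient = Mateo; exhaustivity is violated.

2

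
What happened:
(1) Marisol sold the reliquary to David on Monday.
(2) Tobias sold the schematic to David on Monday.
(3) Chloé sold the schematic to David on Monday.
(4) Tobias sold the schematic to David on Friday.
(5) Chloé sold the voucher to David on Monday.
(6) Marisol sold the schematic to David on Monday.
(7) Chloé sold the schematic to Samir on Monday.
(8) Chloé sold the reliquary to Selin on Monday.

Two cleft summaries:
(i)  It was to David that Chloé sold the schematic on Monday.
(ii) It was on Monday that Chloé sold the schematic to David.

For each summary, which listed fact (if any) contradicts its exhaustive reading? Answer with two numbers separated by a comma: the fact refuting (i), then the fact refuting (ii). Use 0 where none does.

Summary (i) focuses "David" (the recipient); background Chloé as agent and the schematic as thing and on Monday as setting. Fact (7) matches that background with recipient = Samir — refutes (i).
Summary (ii) focuses "on Monday" (the setting); background Chloé as agent and the schematic as thing and David as recipient. No fact matches that background with a different setting, so 0.

7, 0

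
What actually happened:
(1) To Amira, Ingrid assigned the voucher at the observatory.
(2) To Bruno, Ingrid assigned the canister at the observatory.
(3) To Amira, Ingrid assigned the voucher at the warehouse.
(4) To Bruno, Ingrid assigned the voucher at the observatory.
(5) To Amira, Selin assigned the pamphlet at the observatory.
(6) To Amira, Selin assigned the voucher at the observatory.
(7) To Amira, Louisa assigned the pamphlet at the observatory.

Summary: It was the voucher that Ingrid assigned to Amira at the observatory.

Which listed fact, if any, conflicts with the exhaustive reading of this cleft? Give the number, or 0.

0

Focus of the cleft: "the voucher" (the thing). Presupposed background: Ingrid as agent and Amira as recipient and at the observatory as setting.
Exhaustivity: the voucher is the only thing satisfying that background.
No listed fact matches the background with a different thing. Exhaustivity holds.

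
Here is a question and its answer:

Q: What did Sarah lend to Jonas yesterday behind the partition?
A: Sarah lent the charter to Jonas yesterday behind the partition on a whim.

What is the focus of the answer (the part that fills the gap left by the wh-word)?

the charter

The wh-word "what" asks about the direct object.
In the answer, "Sarah", "to Jonas", "behind the partition" and "yesterday" are given — repeated from the question.
"on a whim" is also new, but it specifies the manner, which is not what the question asks about — so it is not the focus.
The constituent filling the direct object gap is "the charter"; that is the focus.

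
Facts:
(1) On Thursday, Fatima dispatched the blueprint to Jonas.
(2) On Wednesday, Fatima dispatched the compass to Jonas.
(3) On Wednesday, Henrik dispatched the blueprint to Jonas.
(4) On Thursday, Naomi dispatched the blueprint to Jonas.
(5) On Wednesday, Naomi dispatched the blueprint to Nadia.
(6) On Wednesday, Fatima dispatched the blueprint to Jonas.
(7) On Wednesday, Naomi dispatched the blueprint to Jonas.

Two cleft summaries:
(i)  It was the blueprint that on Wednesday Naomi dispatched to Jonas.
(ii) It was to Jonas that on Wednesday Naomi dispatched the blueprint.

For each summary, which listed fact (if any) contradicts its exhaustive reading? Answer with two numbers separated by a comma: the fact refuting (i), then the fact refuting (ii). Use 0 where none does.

(i): focus "the blueprint". No fact shares Naomi as agent and Jonas as recipient and on Wednesday as setting with a different thing. 0.
(ii): focus "Jonas". Looking for Naomi as agent and the blueprint as thing and on Wednesday as setting with some other recipient — fact (5) has Nadia there. Refuted.

0, 5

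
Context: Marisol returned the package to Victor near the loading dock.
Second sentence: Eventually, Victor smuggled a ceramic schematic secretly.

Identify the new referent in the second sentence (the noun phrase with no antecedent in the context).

a ceramic schematic

"Victor" in the second sentence is given — already mentioned in the context.
"a ceramic schematic" has no antecedent in the context; it is discourse-new (the indefinite article also signals a new referent).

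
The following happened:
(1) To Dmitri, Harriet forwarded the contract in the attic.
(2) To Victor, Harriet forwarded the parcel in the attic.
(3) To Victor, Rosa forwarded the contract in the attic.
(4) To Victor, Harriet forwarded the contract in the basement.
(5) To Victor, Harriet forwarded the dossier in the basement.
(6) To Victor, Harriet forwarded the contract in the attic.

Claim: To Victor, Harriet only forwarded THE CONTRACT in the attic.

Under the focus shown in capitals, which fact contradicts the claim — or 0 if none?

2

The capitals mark "the contract" as focus. So "only" rules out other things, with the rest (same agent, recipient, setting (Harriet / Victor / in the attic)) as background.
Fact (2) shares the background but differs in thing (the parcel) — a counterexample.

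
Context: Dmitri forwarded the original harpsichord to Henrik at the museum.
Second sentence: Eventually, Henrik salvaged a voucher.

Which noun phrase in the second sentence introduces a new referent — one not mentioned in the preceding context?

"Henrik" in the second sentence is given — already mentioned in the context.
"a voucher" has no antecedent in the context; it is discourse-new (the indefinite article also signals a new referent).

a voucher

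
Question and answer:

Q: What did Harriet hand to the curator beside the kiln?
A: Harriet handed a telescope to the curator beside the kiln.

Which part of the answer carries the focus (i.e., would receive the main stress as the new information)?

a telescope

The wh-word "what" asks about the direct object.
In the answer, "Harriet", "to the curator" and "beside the kiln" are given — repeated from the question.
The constituent filling the direct object gap is "a telescope"; that is the focus and would carry nuclear stress.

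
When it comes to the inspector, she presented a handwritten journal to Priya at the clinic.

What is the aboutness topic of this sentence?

The construction explicitly marks "the inspector" as what the sentence is about — the topic.
The remainder of the clause is the comment (what is said about the topic).

the inspector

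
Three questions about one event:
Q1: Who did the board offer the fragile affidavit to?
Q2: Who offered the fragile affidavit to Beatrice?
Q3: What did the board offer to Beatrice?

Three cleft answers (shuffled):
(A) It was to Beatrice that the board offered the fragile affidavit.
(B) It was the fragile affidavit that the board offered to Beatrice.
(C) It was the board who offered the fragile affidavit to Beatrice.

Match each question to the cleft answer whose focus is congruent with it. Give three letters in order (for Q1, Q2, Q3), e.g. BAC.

ACB

Q1 asks about the recipient; cleft (A) focuses "to Beatrice", which is the recipient — so Q1 → A.
Q2 asks about the subject (agent); cleft (C) focuses "the board", which is the subject (agent) — so Q2 → C.
Q3 asks about the direct object; cleft (B) focuses "the fragile affidavit", which is the direct object — so Q3 → B.
Mapping: Q1→A, Q2→C, Q3→B.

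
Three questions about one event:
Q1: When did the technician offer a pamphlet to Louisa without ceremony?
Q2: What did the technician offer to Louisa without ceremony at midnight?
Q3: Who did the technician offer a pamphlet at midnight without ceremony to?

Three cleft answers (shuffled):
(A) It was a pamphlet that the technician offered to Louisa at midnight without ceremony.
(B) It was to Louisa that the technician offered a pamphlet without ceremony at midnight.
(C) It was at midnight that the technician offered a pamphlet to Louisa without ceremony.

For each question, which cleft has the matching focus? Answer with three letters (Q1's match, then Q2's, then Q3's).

CAB

Q1 asks about the time; cleft (C) focuses "at midnight", which is the time — so Q1 → C.
Q2 asks about the direct object; cleft (A) focuses "a pamphlet", which is the direct object — so Q2 → A.
Q3 asks about the recipient; cleft (B) focuses "to Louisa", which is the recipient — so Q3 → B.
Mapping: Q1→C, Q2→A, Q3→B.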